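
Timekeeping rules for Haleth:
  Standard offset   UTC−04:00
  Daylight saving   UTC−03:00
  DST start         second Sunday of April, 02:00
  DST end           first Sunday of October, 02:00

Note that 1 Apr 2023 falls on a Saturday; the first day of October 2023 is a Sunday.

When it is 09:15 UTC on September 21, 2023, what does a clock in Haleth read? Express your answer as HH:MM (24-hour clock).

06:15

1 April 2023 is a Saturday, so the first Sunday is April 2 and the second is April 9.
1 October 2023 is a Sunday, so the first Sunday is October 1.
At the standard offset (UTC−04:00), 09:15 UTC − 4h = 05:15 Haleth standard time.
Daylight saving runs 9 April – 1 October; the standard-time date in Haleth, September 21, 2023, is inside that window, so Haleth is at UTC−03:00.
09:15 UTC − 3h = 06:15 local.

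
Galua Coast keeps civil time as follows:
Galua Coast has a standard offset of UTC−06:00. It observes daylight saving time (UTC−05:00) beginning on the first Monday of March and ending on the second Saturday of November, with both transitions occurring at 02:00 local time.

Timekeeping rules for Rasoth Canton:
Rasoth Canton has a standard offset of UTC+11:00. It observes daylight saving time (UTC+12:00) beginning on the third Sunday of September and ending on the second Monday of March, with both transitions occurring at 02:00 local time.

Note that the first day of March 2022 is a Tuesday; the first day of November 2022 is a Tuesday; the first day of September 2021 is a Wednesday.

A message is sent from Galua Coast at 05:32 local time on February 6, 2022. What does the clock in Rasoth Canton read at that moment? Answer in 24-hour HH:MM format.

23:32

1 March 2022 is a Tuesday, so the first Monday is March 7.
1 November 2022 is a Tuesday, so the first Saturday is November 5 and the second is November 12.
Daylight saving runs 7 March – 12 November; February 6, 2022 is outside that window, so Galua Coast is on standard time at UTC−06:00.
05:32 Galua Coast + 6h = 11:32 UTC.
1 September 2021 is a Wednesday, so the first Sunday is September 5 and the third is September 19.
1 March 2022 is a Tuesday, so the first Monday is March 7 and the second is March 14.
At the standard offset (UTC+11:00), 11:32 UTC + 11h = 22:32 Rasoth Canton standard time.
The standard-time date in Rasoth Canton, February 6, 2022, lies within the daylight-saving period (19 September 2021 – 14 March 2022), so Rasoth Canton is on daylight time, UTC+12:00.
11:32 UTC + 12h = 23:32 Rasoth Canton.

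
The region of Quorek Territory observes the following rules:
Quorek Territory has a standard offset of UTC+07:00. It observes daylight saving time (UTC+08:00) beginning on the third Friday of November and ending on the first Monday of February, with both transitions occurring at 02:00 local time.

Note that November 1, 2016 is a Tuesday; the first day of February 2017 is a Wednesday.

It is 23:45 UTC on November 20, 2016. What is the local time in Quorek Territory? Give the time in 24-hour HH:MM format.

1 November 2016 is a Tuesday, so the first Friday is November 4 and the third is November 18.
1 February 2017 is a Wednesday, so the first Monday is February 6.
At the standard offset (UTC+07:00), 23:45 UTC + 7h = 06:45 Quorek Territory standard time (rolling into the next day, 21 November 2016).
The standard-time date in Quorek Territory, November 21, 2016, lies within the daylight-saving period (18 November 2016 – 6 February 2017), so Quorek Territory is on daylight time, UTC+08:00.
23:45 UTC + 8h = 07:45 local (rolling into the next day, 21 November 2016).

07:45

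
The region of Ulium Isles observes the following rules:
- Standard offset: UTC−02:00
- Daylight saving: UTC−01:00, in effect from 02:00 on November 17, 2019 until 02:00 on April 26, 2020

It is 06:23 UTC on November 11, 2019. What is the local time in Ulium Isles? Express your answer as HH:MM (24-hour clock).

At the standard offset (UTC−02:00), 06:23 UTC − 2h = 04:23 Ulium Isles standard time.
Daylight saving runs 17 November 2019 – 26 April 2020; the standard-time date in Ulium Isles, November 11, 2019, is outside that window, so Ulium Isles is on standard time at UTC−02:00.
06:23 UTC − 2h = 04:23 local.

04:23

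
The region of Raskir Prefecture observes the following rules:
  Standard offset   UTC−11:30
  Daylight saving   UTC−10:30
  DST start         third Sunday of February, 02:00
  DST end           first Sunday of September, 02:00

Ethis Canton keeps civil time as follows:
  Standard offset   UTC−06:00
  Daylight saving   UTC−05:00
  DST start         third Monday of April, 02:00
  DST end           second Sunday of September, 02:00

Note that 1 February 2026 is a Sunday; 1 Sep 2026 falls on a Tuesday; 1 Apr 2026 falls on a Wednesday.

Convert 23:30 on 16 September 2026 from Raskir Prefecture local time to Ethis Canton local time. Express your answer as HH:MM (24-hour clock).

1 February 2026 is a Sunday, so the first Sunday is February 1 and the third is February 15.
1 September 2026 is a Tuesday, so the first Sunday is September 6.
16 September 2026 does not fall between 15 February and 6 September, so daylight saving is not in effect and Raskir Prefecture is at UTC−11:30.
23:30 Raskir Prefecture + 11h30m = 11:00 UTC (rolling into the next day, 17 September 2026).
1 April 2026 is a Wednesday, so the first Monday is April 6 and the third is April 20.
1 September 2026 is a Tuesday, so the first Sunday is September 6 and the second is September 13.
At the standard offset (UTC−06:00), 11:00 UTC − 6h = 05:00 Ethis Canton standard time.
Daylight saving runs 20 April – 13 September; the standard-time date in Ethis Canton, 17 September 2026, is outside that window, so Ethis Canton is on standard time at UTC−06:00.
11:00 UTC − 6h = 05:00 Ethis Canton.

05:00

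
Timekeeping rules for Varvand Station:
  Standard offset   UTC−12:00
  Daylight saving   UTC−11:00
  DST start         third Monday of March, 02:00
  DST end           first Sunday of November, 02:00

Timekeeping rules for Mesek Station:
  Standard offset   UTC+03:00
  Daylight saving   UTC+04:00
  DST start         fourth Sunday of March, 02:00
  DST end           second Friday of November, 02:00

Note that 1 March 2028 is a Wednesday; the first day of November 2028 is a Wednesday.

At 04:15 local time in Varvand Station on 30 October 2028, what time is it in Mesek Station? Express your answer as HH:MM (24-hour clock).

1 March 2028 is a Wednesday, so the first Monday is March 6 and the third is March 20.
1 November 2028 is a Wednesday, so the first Sunday is November 5.
Daylight saving runs 20 March – 5 November; 30 October 2028 is inside that window, so Varvand Station is at UTC−11:00.
04:15 Varvand Station + 11h = 15:15 UTC.
1 March 2028 is a Wednesday, so the first Sunday is March 5 and the fourth is March 26.
1 November 2028 is a Wednesday, so the first Friday is November 3 and the second is November 10.
At the standard offset (UTC+03:00), 15:15 UTC + 3h = 18:15 Mesek Station standard time.
Daylight saving runs 26 March – 10 November; the standard-time date in Mesek Station, 30 October 2028, is inside that window, so Mesek Station is at UTC+04:00.
15:15 UTC + 4h = 19:15 Mesek Station.

19:15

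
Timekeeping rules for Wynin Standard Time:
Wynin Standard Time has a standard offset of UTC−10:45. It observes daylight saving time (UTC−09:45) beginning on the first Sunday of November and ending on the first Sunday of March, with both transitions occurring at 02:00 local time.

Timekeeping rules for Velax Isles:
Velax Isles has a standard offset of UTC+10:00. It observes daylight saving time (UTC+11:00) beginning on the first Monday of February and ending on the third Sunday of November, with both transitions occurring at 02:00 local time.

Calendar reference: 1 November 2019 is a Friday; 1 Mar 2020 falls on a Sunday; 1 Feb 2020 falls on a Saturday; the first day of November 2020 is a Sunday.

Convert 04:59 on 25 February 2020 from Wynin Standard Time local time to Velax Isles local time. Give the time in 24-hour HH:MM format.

01:44

1 November 2019 is a Friday, so the first Sunday is November 3.
1 March 2020 is a Sunday, so the first Sunday is March 1.
25 February 2020 lies within the daylight-saving period (3 November 2019 – 1 March 2020), so Wynin Standard Time is on daylight time, UTC−09:45.
04:59 Wynin Standard Time + 9h45m = 14:44 UTC.
1 February 2020 is a Saturday, so the first Monday is February 3.
1 November 2020 is a Sunday, so the first Sunday is November 1 and the third is November 15.
At the standard offset (UTC+10:00), 14:44 UTC + 10h = 00:44 Velax Isles standard time (rolling into the next day, 26 February 2020).
The standard-time date in Velax Isles, 26 February 2020, lies within the daylight-saving period (3 February – 15 November), so Velax Isles is on daylight time, UTC+11:00.
14:44 UTC + 11h = 01:44 Velax Isles (rolling into the next day, 26 February 2020).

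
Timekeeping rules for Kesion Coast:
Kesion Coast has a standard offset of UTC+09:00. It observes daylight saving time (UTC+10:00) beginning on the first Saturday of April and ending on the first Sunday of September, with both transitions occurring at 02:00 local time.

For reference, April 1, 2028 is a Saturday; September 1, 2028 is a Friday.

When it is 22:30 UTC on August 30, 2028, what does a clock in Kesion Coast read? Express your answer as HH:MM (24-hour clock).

1 April 2028 is a Saturday, so the first Saturday is April 1.
1 September 2028 is a Friday, so the first Sunday is September 3.
At the standard offset (UTC+09:00), 22:30 UTC + 9h = 07:30 Kesion Coast standard time (rolling into the next day, 31 August 2028).
Daylight saving runs 1 April – 3 September; the standard-time date in Kesion Coast, August 31, 2028, is inside that window, so Kesion Coast is at UTC+10:00.
22:30 UTC + 10h = 08:30 local (rolling into the next day, 31 August 2028).

08:30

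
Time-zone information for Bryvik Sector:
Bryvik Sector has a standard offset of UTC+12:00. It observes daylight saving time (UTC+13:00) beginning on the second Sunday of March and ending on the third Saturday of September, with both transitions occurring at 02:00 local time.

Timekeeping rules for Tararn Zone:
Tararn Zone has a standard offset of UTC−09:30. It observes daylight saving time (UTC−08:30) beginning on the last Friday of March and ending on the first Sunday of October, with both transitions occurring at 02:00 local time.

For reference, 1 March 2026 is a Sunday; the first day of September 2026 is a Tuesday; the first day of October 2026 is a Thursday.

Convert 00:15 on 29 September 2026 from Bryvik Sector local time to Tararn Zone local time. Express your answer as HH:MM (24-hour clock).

03:45

1 March 2026 is a Sunday, so the first Sunday is March 1 and the second is March 8.
1 September 2026 is a Tuesday, so the first Saturday is September 5 and the third is September 19.
Daylight saving runs 8 March – 19 September; 29 September 2026 is outside that window, so Bryvik Sector is on standard time at UTC+12:00.
00:15 Bryvik Sector − 12h = 12:15 UTC (rolling into the previous day, 28 September 2026).
1 March 2026 is a Sunday, so Fridays fall on 6, 13, 20, 27; the last is March 27.
1 October 2026 is a Thursday, so the first Sunday is October 4.
At the standard offset (UTC−09:30), 12:15 UTC − 9h30m = 02:45 Tararn Zone standard time.
The standard-time date in Tararn Zone, 28 September 2026, falls between 27 March and 4 October, so daylight saving is in effect and Tararn Zone is at UTC−08:30.
12:15 UTC − 8h30m = 03:45 Tararn Zone.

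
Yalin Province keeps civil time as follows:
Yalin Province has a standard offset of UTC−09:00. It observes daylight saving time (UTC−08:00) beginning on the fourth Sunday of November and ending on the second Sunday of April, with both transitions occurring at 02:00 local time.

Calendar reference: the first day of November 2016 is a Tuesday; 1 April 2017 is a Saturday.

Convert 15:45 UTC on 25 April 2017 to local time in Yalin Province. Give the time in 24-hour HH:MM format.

06:45

1 November 2016 is a Tuesday, so the first Sunday is November 6 and the fourth is November 27.
1 April 2017 is a Saturday, so the first Sunday is April 2 and the second is April 9.
At the standard offset (UTC−09:00), 15:45 UTC − 9h = 06:45 Yalin Province standard time.
The standard-time date in Yalin Province, 25 April 2017, does not fall between 27 November 2016 and 9 April 2017, so daylight saving is not in effect and Yalin Province is at UTC−09:00.
15:45 UTC − 9h = 06:45 local.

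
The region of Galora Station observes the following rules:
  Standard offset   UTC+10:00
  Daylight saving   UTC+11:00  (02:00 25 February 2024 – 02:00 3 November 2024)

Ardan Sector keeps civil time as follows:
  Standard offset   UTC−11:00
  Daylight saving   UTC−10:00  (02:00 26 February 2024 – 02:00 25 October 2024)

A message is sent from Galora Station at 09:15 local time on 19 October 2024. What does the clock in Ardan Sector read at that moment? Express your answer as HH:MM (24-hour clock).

12:15

19 October 2024 lies within the daylight-saving period (25 February – 3 November), so Galora Station is on daylight time, UTC+11:00.
09:15 Galora Station − 11h = 22:15 UTC (rolling into the previous day, 18 October 2024).
At the standard offset (UTC−11:00), 22:15 UTC − 11h = 11:15 Ardan Sector standard time.
The standard-time date in Ardan Sector, 18 October 2024, falls between 26 February and 25 October, so daylight saving is in effect and Ardan Sector is at UTC−10:00.
22:15 UTC − 10h = 12:15 Ardan Sector.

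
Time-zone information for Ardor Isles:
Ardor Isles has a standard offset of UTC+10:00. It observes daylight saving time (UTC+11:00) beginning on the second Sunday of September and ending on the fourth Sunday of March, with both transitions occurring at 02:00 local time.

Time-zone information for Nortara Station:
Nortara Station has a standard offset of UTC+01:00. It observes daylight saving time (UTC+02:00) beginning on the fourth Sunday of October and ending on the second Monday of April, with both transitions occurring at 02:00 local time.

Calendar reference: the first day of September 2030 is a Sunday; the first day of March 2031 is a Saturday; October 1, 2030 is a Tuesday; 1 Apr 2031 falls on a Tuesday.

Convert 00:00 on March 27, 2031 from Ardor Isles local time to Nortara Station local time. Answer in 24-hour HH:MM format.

1 September 2030 is a Sunday, so the first Sunday is September 1 and the second is September 8.
1 March 2031 is a Saturday, so the first Sunday is March 2 and the fourth is March 23.
Daylight saving runs 8 September 2030 – 23 March 2031; March 27, 2031 is outside that window, so Ardor Isles is on standard time at UTC+10:00.
00:00 Ardor Isles − 10h = 14:00 UTC (rolling into the previous day, 26 March 2031).
1 October 2030 is a Tuesday, so the first Sunday is October 6 and the fourth is October 27.
1 April 2031 is a Tuesday, so the first Monday is April 7 and the second is April 14.
At the standard offset (UTC+01:00), 14:00 UTC + 1h = 15:00 Nortara Station standard time.
Daylight saving runs 27 October 2030 – 14 April 2031; the standard-time date in Nortara Station, March 26, 2031, is inside that window, so Nortara Station is at UTC+02:00.
14:00 UTC + 2h = 16:00 Nortara Station.

16:00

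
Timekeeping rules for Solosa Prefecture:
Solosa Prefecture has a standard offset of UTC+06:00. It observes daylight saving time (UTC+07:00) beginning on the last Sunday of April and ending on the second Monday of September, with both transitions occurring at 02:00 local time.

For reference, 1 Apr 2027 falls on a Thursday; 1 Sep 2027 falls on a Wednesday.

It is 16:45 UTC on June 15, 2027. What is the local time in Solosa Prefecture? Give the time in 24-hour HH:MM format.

1 April 2027 is a Thursday, so Sundays fall on 4, 11, 18, 25; the last is April 25.
1 September 2027 is a Wednesday, so the first Monday is September 6 and the second is September 13.
At the standard offset (UTC+06:00), 16:45 UTC + 6h = 22:45 Solosa Prefecture standard time.
The standard-time date in Solosa Prefecture, June 15, 2027, falls between 25 April and 13 September, so daylight saving is in effect and Solosa Prefecture is at UTC+07:00.
16:45 UTC + 7h = 23:45 local.

23:45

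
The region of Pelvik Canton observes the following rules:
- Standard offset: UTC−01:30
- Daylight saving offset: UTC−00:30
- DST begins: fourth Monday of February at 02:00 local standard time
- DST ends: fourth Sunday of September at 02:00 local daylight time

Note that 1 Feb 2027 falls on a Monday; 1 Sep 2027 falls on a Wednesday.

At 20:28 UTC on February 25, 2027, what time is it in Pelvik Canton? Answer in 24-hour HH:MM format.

19:58

1 February 2027 is a Monday, so the first Monday is February 1 and the fourth is February 22.
1 September 2027 is a Wednesday, so the first Sunday is September 5 and the fourth is September 26.
At the standard offset (UTC−01:30), 20:28 UTC − 1h30m = 18:58 Pelvik Canton standard time.
The standard-time date in Pelvik Canton, February 25, 2027, lies within the daylight-saving period (22 February – 26 September), so Pelvik Canton is on daylight time, UTC−00:30.
20:28 UTC − 0h30m = 19:58 local.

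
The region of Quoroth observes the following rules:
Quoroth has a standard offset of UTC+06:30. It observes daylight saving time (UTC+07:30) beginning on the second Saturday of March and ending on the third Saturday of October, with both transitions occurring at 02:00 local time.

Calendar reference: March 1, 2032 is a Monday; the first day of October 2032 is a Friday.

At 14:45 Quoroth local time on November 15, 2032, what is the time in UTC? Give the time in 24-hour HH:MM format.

08:15

1 March 2032 is a Monday, so the first Saturday is March 6 and the second is March 13.
1 October 2032 is a Friday, so the first Saturday is October 2 and the third is October 16.
November 15, 2032 does not fall between 13 March and 16 October, so daylight saving is not in effect and Quoroth is at UTC+06:30.
14:45 local − 6h30m = 08:15 UTC.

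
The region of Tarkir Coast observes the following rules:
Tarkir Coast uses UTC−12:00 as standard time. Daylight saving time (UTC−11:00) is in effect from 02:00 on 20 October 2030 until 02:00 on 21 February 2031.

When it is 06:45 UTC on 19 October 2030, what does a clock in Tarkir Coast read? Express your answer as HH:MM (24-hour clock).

At the standard offset (UTC−12:00), 06:45 UTC − 12h = 18:45 Tarkir Coast standard time (rolling into the previous day, 18 October 2030).
The standard-time date in Tarkir Coast, 18 October 2030, is outside the daylight-saving period (20 October 2030 – 21 February 2031), so Tarkir Coast is on standard time, UTC−12:00.
06:45 UTC − 12h = 18:45 local (rolling into the previous day, 18 October 2030).

18:45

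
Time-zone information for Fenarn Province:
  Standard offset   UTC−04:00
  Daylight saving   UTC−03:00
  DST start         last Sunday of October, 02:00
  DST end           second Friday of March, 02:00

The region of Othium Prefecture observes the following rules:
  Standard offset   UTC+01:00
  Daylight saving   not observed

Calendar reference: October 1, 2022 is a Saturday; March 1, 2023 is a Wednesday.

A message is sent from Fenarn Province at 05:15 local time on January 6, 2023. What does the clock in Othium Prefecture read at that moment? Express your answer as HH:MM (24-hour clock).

1 October 2022 is a Saturday, so Sundays fall on 2, 9, 16, 23, 30; the last is October 30.
1 March 2023 is a Wednesday, so the first Friday is March 3 and the second is March 10.
January 6, 2023 lies within the daylight-saving period (30 October 2022 – 10 March 2023), so Fenarn Province is on daylight time, UTC−03:00.
05:15 Fenarn Province + 3h = 08:15 UTC.
Othium Prefecture has no daylight saving, so its offset is UTC+01:00 year-round.
08:15 UTC + 1h = 09:15 Othium Prefecture.

09:15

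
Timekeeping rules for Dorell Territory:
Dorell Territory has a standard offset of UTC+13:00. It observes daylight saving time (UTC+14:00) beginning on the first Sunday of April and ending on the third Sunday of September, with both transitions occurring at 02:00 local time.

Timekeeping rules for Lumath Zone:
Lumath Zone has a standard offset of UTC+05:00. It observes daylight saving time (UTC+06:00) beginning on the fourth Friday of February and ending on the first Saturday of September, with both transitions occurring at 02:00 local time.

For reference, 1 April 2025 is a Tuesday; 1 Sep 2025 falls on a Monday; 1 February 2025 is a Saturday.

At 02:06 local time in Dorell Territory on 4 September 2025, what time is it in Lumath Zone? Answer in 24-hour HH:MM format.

18:06

1 April 2025 is a Tuesday, so the first Sunday is April 6.
1 September 2025 is a Monday, so the first Sunday is September 7 and the third is September 21.
Daylight saving runs 6 April – 21 September; 4 September 2025 is inside that window, so Dorell Territory is at UTC+14:00.
02:06 Dorell Territory − 14h = 12:06 UTC (rolling into the previous day, 3 September 2025).
1 February 2025 is a Saturday, so the first Friday is February 7 and the fourth is February 28.
1 September 2025 is a Monday, so the first Saturday is September 6.
At the standard offset (UTC+05:00), 12:06 UTC + 5h = 17:06 Lumath Zone standard time.
The standard-time date in Lumath Zone, 3 September 2025, falls between 28 February and 6 September, so daylight saving is in effect and Lumath Zone is at UTC+06:00.
12:06 UTC + 6h = 18:06 Lumath Zone.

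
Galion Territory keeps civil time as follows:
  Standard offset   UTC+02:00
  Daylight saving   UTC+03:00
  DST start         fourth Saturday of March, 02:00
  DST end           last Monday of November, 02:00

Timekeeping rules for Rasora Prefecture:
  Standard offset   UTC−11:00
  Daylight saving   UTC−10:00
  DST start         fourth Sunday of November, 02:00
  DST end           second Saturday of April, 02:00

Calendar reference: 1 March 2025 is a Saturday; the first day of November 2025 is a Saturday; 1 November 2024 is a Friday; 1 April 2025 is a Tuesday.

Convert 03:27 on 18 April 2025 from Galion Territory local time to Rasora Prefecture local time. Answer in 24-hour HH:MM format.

1 March 2025 is a Saturday, so the first Saturday is March 1 and the fourth is March 22.
1 November 2025 is a Saturday, so Mondays fall on 3, 10, 17, 24; the last is November 24.
18 April 2025 falls between 22 March and 24 November, so daylight saving is in effect and Galion Territory is at UTC+03:00.
03:27 Galion Territory − 3h = 00:27 UTC.
1 November 2024 is a Friday, so the first Sunday is November 3 and the fourth is November 24.
1 April 2025 is a Tuesday, so the first Saturday is April 5 and the second is April 12.
At the standard offset (UTC−11:00), 00:27 UTC − 11h = 13:27 Rasora Prefecture standard time (rolling into the previous day, 17 April 2025).
The standard-time date in Rasora Prefecture, 17 April 2025, does not fall between 24 November 2024 and 12 April 2025, so daylight saving is not in effect and Rasora Prefecture is at UTC−11:00.
00:27 UTC − 11h = 13:27 Rasora Prefecture (rolling into the previous day, 17 April 2025).

13:27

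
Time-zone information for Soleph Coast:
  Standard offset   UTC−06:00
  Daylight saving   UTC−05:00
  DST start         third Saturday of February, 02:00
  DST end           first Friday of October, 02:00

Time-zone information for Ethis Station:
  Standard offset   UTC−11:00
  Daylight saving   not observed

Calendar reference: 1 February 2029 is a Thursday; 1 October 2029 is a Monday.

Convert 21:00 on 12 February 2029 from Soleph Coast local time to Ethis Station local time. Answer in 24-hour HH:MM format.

1 February 2029 is a Thursday, so the first Saturday is February 3 and the third is February 17.
1 October 2029 is a Monday, so the first Friday is October 5.
Daylight saving runs 17 February – 5 October; 12 February 2029 is outside that window, so Soleph Coast is on standard time at UTC−06:00.
21:00 Soleph Coast + 6h = 03:00 UTC (rolling into the next day, 13 February 2029).
Ethis Station stays on UTC−11:00 all year.
03:00 UTC − 11h = 16:00 Ethis Station (rolling into the previous day, 12 February 2029).

16:00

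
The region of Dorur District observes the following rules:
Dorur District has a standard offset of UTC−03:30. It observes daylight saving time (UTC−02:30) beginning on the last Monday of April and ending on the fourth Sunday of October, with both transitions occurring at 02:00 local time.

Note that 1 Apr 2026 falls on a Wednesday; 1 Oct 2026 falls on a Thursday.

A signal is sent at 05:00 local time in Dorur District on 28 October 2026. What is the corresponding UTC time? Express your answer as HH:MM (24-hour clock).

1 April 2026 is a Wednesday, so Mondays fall on 6, 13, 20, 27; the last is April 27.
1 October 2026 is a Thursday, so the first Sunday is October 4 and the fourth is October 25.
28 October 2026 does not fall between 27 April and 25 October, so daylight saving is not in effect and Dorur District is at UTC−03:30.
05:00 local + 3h30m = 08:30 UTC.

08:30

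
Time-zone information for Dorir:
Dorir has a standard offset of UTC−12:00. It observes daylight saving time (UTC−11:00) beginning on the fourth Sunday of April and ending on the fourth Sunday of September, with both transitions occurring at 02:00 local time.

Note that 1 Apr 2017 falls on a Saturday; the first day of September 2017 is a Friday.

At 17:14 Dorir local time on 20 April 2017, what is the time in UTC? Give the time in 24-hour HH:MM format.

05:14

1 April 2017 is a Saturday, so the first Sunday is April 2 and the fourth is April 23.
1 September 2017 is a Friday, so the first Sunday is September 3 and the fourth is September 24.
20 April 2017 does not fall between 23 April and 24 September, so daylight saving is not in effect and Dorir is at UTC−12:00.
17:14 local + 12h = 05:14 UTC (rolling into the next day, 21 April 2017).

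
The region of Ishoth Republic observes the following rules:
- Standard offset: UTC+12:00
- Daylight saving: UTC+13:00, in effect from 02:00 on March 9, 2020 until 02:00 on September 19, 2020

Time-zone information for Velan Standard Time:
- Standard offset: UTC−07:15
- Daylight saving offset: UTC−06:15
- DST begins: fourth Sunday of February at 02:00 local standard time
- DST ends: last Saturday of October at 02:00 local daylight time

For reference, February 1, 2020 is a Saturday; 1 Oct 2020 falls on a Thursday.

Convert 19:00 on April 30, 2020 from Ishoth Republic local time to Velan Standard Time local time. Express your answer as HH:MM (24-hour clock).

April 30, 2020 falls between 9 March and 19 September, so daylight saving is in effect and Ishoth Republic is at UTC+13:00.
19:00 Ishoth Republic − 13h = 06:00 UTC.
1 February 2020 is a Saturday, so the first Sunday is February 2 and the fourth is February 23.
1 October 2020 is a Thursday, so Saturdays fall on 3, 10, 17, 24, 31; the last is October 31.
At the standard offset (UTC−07:15), 06:00 UTC − 7h15m = 22:45 Velan Standard Time standard time (rolling into the previous day, 29 April 2020).
The standard-time date in Velan Standard Time, April 29, 2020, falls between 23 February and 31 October, so daylight saving is in effect and Velan Standard Time is at UTC−06:15.
06:00 UTC − 6h15m = 23:45 Velan Standard Time (rolling into the previous day, 29 April 2020).

23:45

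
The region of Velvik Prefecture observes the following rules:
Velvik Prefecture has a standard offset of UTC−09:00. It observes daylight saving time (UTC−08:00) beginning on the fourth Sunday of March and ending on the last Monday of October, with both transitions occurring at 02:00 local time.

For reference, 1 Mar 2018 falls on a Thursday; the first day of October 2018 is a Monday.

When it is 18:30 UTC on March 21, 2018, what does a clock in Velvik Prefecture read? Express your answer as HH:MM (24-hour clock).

09:30

1 March 2018 is a Thursday, so the first Sunday is March 4 and the fourth is March 25.
1 October 2018 is a Monday, so Mondays fall on 1, 8, 15, 22, 29; the last is October 29.
At the standard offset (UTC−09:00), 18:30 UTC − 9h = 09:30 Velvik Prefecture standard time.
The standard-time date in Velvik Prefecture, March 21, 2018, is outside the daylight-saving period (25 March – 29 October), so Velvik Prefecture is on standard time, UTC−09:00.
18:30 UTC − 9h = 09:30 local.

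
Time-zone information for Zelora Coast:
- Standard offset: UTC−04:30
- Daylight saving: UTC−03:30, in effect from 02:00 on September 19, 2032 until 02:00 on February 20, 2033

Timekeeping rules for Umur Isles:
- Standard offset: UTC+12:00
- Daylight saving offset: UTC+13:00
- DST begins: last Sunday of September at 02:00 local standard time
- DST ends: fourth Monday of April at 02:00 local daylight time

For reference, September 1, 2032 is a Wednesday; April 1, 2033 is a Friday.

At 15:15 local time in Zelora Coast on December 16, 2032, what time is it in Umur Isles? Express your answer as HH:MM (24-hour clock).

07:45

December 16, 2032 lies within the daylight-saving period (19 September 2032 – 20 February 2033), so Zelora Coast is on daylight time, UTC−03:30.
15:15 Zelora Coast + 3h30m = 18:45 UTC.
1 September 2032 is a Wednesday, so Sundays fall on 5, 12, 19, 26; the last is September 26.
1 April 2033 is a Friday, so the first Monday is April 4 and the fourth is April 25.
At the standard offset (UTC+12:00), 18:45 UTC + 12h = 06:45 Umur Isles standard time (rolling into the next day, 17 December 2032).
Daylight saving runs 26 September 2032 – 25 April 2033; the standard-time date in Umur Isles, December 17, 2032, is inside that window, so Umur Isles is at UTC+13:00.
18:45 UTC + 13h = 07:45 Umur Isles (rolling into the next day, 17 December 2032).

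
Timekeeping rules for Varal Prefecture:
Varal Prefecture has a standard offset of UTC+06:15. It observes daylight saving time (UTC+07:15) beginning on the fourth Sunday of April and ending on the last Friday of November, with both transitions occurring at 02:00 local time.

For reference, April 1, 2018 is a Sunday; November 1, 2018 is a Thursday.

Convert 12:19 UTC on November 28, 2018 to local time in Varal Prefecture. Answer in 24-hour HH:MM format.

19:34

1 April 2018 is a Sunday, so the first Sunday is April 1 and the fourth is April 22.
1 November 2018 is a Thursday, so Fridays fall on 2, 9, 16, 23, 30; the last is November 30.
At the standard offset (UTC+06:15), 12:19 UTC + 6h15m = 18:34 Varal Prefecture standard time.
Daylight saving runs 22 April – 30 November; the standard-time date in Varal Prefecture, November 28, 2018, is inside that window, so Varal Prefecture is at UTC+07:15.
12:19 UTC + 7h15m = 19:34 local.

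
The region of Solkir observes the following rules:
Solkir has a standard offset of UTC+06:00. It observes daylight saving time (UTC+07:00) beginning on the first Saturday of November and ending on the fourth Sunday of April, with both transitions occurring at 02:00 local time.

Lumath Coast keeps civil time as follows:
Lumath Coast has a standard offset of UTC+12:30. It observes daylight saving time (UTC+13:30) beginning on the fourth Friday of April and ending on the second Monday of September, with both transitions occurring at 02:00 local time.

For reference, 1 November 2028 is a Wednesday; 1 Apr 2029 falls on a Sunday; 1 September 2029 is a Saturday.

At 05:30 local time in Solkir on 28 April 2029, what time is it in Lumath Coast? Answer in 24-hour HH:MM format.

1 November 2028 is a Wednesday, so the first Saturday is November 4.
1 April 2029 is a Sunday, so the first Sunday is April 1 and the fourth is April 22.
28 April 2029 does not fall between 4 November 2028 and 22 April 2029, so daylight saving is not in effect and Solkir is at UTC+06:00.
05:30 Solkir − 6h = 23:30 UTC (rolling into the previous day, 27 April 2029).
1 April 2029 is a Sunday, so the first Friday is April 6 and the fourth is April 27.
1 September 2029 is a Saturday, so the first Monday is September 3 and the second is September 10.
At the standard offset (UTC+12:30), 23:30 UTC + 12h30m = 12:00 Lumath Coast standard time (rolling into the next day, 28 April 2029).
The standard-time date in Lumath Coast, 28 April 2029, lies within the daylight-saving period (27 April – 10 September), so Lumath Coast is on daylight time, UTC+13:30.
23:30 UTC + 13h30m = 13:00 Lumath Coast (rolling into the next day, 28 April 2029).

13:00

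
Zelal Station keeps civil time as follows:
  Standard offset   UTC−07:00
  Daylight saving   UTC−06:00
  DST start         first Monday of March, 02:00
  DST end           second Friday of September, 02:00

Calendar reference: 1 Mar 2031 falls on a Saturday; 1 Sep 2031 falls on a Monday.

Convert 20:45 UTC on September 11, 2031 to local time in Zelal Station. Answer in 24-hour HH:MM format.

14:45

1 March 2031 is a Saturday, so the first Monday is March 3.
1 September 2031 is a Monday, so the first Friday is September 5 and the second is September 12.
At the standard offset (UTC−07:00), 20:45 UTC − 7h = 13:45 Zelal Station standard time.
The standard-time date in Zelal Station, September 11, 2031, lies within the daylight-saving period (3 March – 12 September), so Zelal Station is on daylight time, UTC−06:00.
20:45 UTC − 6h = 14:45 local.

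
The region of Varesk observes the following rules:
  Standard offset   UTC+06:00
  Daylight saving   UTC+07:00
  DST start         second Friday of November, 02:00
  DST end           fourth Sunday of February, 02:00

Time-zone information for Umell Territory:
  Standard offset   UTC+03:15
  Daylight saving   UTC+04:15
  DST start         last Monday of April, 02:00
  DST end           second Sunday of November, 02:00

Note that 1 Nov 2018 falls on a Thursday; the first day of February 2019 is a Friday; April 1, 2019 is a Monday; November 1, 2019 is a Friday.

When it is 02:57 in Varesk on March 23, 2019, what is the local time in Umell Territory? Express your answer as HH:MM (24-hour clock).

1 November 2018 is a Thursday, so the first Friday is November 2 and the second is November 9.
1 February 2019 is a Friday, so the first Sunday is February 3 and the fourth is February 24.
Daylight saving runs 9 November 2018 – 24 February 2019; March 23, 2019 is outside that window, so Varesk is on standard time at UTC+06:00.
02:57 Varesk − 6h = 20:57 UTC (rolling into the previous day, 22 March 2019).
1 April 2019 is a Monday, so Mondays fall on 1, 8, 15, 22, 29; the last is April 29.
1 November 2019 is a Friday, so the first Sunday is November 3 and the second is November 10.
At the standard offset (UTC+03:15), 20:57 UTC + 3h15m = 00:12 Umell Territory standard time (rolling into the next day, 23 March 2019).
The standard-time date in Umell Territory, March 23, 2019, does not fall between 29 April and 10 November, so daylight saving is not in effect and Umell Territory is at UTC+03:15.
20:57 UTC + 3h15m = 00:12 Umell Territory (rolling into the next day, 23 March 2019).

00:12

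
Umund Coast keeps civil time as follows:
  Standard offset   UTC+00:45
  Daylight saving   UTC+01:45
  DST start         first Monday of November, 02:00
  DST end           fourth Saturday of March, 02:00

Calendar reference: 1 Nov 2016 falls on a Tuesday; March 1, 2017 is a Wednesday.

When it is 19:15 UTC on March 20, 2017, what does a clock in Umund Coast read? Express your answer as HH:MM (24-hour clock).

1 November 2016 is a Tuesday, so the first Monday is November 7.
1 March 2017 is a Wednesday, so the first Saturday is March 4 and the fourth is March 25.
At the standard offset (UTC+00:45), 19:15 UTC + 0h45m = 20:00 Umund Coast standard time.
The standard-time date in Umund Coast, March 20, 2017, falls between 7 November 2016 and 25 March 2017, so daylight saving is in effect and Umund Coast is at UTC+01:45.
19:15 UTC + 1h45m = 21:00 local.

21:00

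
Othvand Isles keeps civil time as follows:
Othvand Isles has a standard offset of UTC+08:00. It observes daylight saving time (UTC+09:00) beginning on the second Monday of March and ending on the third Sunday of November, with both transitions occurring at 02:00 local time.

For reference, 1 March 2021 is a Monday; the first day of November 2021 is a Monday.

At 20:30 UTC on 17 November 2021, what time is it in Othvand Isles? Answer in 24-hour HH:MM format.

1 March 2021 is a Monday, so the first Monday is March 1 and the second is March 8.
1 November 2021 is a Monday, so the first Sunday is November 7 and the third is November 21.
At the standard offset (UTC+08:00), 20:30 UTC + 8h = 04:30 Othvand Isles standard time (rolling into the next day, 18 November 2021).
Daylight saving runs 8 March – 21 November; the standard-time date in Othvand Isles, 18 November 2021, is inside that window, so Othvand Isles is at UTC+09:00.
20:30 UTC + 9h = 05:30 local (rolling into the next day, 18 November 2021).

05:30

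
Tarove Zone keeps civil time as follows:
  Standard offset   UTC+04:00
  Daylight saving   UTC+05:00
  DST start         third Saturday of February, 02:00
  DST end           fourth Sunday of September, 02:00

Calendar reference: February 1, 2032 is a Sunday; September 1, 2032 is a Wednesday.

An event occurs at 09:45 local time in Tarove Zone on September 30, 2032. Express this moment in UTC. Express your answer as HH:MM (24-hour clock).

1 February 2032 is a Sunday, so the first Saturday is February 7 and the third is February 21.
1 September 2032 is a Wednesday, so the first Sunday is September 5 and the fourth is September 26.
Daylight saving runs 21 February – 26 September; September 30, 2032 is outside that window, so Tarove Zone is on standard time at UTC+04:00.
09:45 local − 4h = 05:45 UTC.

05:45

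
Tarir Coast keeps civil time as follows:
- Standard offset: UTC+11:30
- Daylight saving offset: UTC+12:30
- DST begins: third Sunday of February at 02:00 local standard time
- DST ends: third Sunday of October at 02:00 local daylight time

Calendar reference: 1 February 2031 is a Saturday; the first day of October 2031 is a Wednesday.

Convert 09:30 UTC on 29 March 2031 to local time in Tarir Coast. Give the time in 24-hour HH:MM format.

22:00

1 February 2031 is a Saturday, so the first Sunday is February 2 and the third is February 16.
1 October 2031 is a Wednesday, so the first Sunday is October 5 and the third is October 19.
At the standard offset (UTC+11:30), 09:30 UTC + 11h30m = 21:00 Tarir Coast standard time.
The standard-time date in Tarir Coast, 29 March 2031, lies within the daylight-saving period (16 February – 19 October), so Tarir Coast is on daylight time, UTC+12:30.
09:30 UTC + 12h30m = 22:00 local.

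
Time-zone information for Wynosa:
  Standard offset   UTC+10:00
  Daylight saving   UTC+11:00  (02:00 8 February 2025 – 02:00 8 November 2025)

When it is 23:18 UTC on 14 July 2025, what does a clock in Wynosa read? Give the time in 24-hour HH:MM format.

At the standard offset (UTC+10:00), 23:18 UTC + 10h = 09:18 Wynosa standard time (rolling into the next day, 15 July 2025).
The standard-time date in Wynosa, 15 July 2025, falls between 8 February and 8 November, so daylight saving is in effect and Wynosa is at UTC+11:00.
23:18 UTC + 11h = 10:18 local (rolling into the next day, 15 July 2025).

10:18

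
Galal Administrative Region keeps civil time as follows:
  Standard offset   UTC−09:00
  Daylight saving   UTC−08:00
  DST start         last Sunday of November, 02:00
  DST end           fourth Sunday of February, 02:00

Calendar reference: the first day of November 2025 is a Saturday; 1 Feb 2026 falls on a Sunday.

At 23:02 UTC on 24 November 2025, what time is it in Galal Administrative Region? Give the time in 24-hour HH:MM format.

14:02

1 November 2025 is a Saturday, so Sundays fall on 2, 9, 16, 23, 30; the last is November 30.
1 February 2026 is a Sunday, so the first Sunday is February 1 and the fourth is February 22.
At the standard offset (UTC−09:00), 23:02 UTC − 9h = 14:02 Galal Administrative Region standard time.
The standard-time date in Galal Administrative Region, 24 November 2025, is outside the daylight-saving period (30 November 2025 – 22 February 2026), so Galal Administrative Region is on standard time, UTC−09:00.
23:02 UTC − 9h = 14:02 local.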